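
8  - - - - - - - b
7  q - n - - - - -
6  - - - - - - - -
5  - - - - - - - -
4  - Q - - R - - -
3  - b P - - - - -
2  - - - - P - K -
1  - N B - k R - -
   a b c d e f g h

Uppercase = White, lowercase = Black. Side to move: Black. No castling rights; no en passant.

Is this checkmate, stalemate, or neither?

checkmate

Black to move; black king on e1.
In check: yes, from the white rook on f1.
King squares — d1: attacked by Rf1; f1: attacked by Kg2; d2: attacked by Nb1; e2: attacked by Re4; f2: attacked by Rf1.
Legal moves for Black: none.
In check with no legal moves → checkmate.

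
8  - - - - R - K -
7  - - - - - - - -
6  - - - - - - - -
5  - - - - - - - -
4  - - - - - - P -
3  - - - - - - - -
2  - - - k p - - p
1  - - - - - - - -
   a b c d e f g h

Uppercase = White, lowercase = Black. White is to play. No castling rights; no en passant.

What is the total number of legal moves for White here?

17

White to move; king on g8.
In check: no.
Legal moves: Kh8, Kf8, Kh7, Kg7, Kf7, Rf8, Rd8+, Rc8, Rb8, Ra8, Re7, Re6, Re5, Re4, Re3, Rxe2+, g5.
Count: 17.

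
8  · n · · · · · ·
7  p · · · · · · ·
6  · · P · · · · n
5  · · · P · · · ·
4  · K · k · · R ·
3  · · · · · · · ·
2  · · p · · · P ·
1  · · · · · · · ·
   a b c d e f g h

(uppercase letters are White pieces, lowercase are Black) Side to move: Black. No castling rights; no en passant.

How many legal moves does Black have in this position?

Black to move; king on d4.
In check: yes, from the white rook on g4.
Legal moves: Ke5, Kxd5, Ke3, Kd3, Nxg4.
Count: 5.

5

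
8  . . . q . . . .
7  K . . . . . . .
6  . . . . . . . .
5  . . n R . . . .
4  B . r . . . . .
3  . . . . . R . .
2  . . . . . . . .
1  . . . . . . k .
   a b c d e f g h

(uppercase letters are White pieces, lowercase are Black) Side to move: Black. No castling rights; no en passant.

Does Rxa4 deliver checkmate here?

After Rxa4: white king on a7; in check: yes, from the black rook on a4.
King squares — a6: attacked by Ra4; b6: attacked by Qd8; b7: attacked by Nc5; a8: attacked by Ra4; b8: attacked by Qd8.
White has no legal moves → checkmate.

yes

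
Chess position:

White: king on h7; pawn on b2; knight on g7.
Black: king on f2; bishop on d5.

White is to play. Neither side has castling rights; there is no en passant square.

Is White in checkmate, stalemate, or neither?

White to move; white king on h7.
In check: no.
Legal moves for White: Kh8, Kh6, Kg6, Ne8, Ne6, Nh5, Nf5, b3, b4.
White has 9 legal moves and is not in check → neither.

neither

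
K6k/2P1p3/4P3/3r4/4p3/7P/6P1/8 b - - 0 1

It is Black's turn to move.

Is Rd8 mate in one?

After Rd8: white king on a8; in check: yes, from the black rook on d8.
White has 10 legal replies: Kb7, Ka7, cxd8=Q+, cxd8=R+, cxd8=B, cxd8=N, c8=Q, c8=R, c8=B, c8=N.
In check but a legal move exists → not checkmate.

no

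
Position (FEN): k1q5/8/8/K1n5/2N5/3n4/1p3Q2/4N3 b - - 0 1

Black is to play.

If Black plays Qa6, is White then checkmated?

After Qa6: white king on a5; in check: yes, from the black queen on a6.
King squares — a4: attacked by Nc5; b4: attacked by Nd3; b5: attacked by Qa6; a6: attacked by Nc5; b6: attacked by Qa6.
White has no legal moves → checkmate.

yes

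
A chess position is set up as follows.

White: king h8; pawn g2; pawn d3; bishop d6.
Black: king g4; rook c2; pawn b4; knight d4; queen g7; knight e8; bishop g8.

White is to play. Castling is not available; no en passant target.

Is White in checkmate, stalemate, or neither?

White to move; white king on h8.
In check: yes, from the black queen on g7.
King squares — g7: attacked by Ne8; h7: attacked by Qg7; g8: attacked by Qg7.
Legal moves for White: none.
In check with no legal moves → checkmate.

checkmate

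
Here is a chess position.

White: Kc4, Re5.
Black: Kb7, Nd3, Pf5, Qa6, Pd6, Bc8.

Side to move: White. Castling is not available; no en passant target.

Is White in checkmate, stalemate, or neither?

White to move; white king on c4.
In check: yes, from the black queen on a6.
Legal moves for White: Kd5, Kd4, Kc3, Kb3, Rb5+.
White is in check but has 5 legal moves → neither.

neither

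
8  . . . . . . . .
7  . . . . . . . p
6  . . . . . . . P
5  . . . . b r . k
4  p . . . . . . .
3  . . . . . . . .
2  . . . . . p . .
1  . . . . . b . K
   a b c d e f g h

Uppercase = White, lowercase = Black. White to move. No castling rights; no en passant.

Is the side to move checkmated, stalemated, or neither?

stalemate

White to move; white king on h1.
In check: no.
King squares — g1: attacked by Pf2; g2: attacked by Bf1; h2: attacked by Be5.
Legal moves for White: none.
Not in check and no legal moves → stalemate.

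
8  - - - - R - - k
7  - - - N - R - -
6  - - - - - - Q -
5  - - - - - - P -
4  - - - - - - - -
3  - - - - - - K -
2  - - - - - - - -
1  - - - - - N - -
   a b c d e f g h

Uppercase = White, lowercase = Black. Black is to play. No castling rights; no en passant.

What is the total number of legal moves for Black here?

0

Black to move; king on h8.
In check: yes, from the white rook on e8.
Legal moves: none.
Count: 0.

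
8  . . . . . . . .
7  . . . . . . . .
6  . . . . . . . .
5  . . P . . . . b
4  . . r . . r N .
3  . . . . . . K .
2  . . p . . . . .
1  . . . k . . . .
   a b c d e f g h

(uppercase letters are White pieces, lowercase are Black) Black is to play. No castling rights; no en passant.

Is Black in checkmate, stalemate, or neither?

neither

Black to move; black king on d1.
In check: no.
Legal moves for Black include: Be8, Bf7, Bg6, Bxg4, Rf8, Rf7, Rf6, Rf5, Rxg4+, Rfe4, Rfd4, Rf3+, Rf2, Rf1, Rxc5, Rce4, Rcd4, Rb4, ... (list truncated; more exist).
Black has legal moves and is not in check → neither.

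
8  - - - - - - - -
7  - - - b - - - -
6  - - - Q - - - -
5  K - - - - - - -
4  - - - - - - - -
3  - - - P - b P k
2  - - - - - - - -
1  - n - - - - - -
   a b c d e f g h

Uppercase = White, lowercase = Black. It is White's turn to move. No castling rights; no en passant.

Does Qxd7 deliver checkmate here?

no

After Qxd7: black king on h3; in check: yes, from the white queen on d7.
Black has 4 legal replies: Kxg3, Kh2, Kg2, Bg4.
In check but a legal move exists → not checkmate.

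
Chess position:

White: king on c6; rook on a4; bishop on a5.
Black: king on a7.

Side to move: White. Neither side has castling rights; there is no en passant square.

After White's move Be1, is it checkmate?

After Be1: black king on a7; in check: yes, from the white rook on a4.
Black has 1 legal reply: Kb8.
In check but a legal move exists → not checkmate.

no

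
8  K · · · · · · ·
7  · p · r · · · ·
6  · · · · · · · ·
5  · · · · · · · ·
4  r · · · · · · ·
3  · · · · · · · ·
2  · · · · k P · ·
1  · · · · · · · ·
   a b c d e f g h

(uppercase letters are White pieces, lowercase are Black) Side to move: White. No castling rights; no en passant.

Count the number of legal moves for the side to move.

White to move; king on a8.
In check: yes, from the black rook on a4.
Legal moves: Kb8.
Count: 1.

1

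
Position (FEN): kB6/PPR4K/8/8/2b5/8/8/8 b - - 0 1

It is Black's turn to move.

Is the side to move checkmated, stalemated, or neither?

checkmate

Black to move; black king on a8.
In check: yes, from the white pawn on b7.
King squares — a7: attacked by Bb8; b7: attacked by Rc7; b8: attacked by Pa7.
Legal moves for Black: none.
In check with no legal moves → checkmate.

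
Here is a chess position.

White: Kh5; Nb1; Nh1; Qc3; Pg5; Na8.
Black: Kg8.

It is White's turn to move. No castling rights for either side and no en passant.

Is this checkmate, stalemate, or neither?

neither

White to move; white king on h5.
In check: no.
Legal moves for White include: Nc7, Nb6, Kh6, Kg6, Kh4, Kg4, Qh8+, Qc8+, Qg7+, Qc7, Qf6, Qc6, Qe5, Qc5, Qa5, Qd4, Qc4+, Qb4, ... (list truncated; more exist).
White has legal moves and is not in check → neither.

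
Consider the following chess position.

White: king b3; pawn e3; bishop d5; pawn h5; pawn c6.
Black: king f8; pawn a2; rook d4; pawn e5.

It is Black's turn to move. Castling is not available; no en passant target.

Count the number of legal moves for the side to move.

19

Black to move; king on f8.
In check: no.
Legal moves: Ke8, Kg7, Ke7, Rxd5, Rh4, Rg4, Rf4, Re4, Rc4, Rb4+, Ra4, Rd3+, Rd2, Rd1, e4, a1=Q, a1=R, a1=B, a1=N+.
Count: 19.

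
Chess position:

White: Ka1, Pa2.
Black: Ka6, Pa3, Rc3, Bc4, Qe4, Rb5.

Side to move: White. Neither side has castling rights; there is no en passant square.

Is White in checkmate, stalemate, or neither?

stalemate

White to move; white king on a1.
In check: no.
King squares — b1: attacked by Qe4; a2: own pawn; b2: attacked by Pa3.
Legal moves for White: none.
Not in check and no legal moves → stalemate.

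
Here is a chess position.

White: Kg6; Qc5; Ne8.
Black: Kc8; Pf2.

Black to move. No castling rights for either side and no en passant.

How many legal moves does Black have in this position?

Black to move; king on c8.
In check: yes, from the white queen on c5.
Legal moves: Kd8, Kb8, Kd7, Kb7.
Count: 4.

4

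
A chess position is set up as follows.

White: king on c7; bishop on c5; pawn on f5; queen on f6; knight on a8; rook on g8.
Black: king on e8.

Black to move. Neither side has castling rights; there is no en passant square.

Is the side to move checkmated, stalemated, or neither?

checkmate

Black to move; black king on e8.
In check: yes, from the white rook on g8.
King squares — d7: attacked by Kc7; e7: attacked by Bc5; f7: attacked by Qf6; d8: attacked by Qf6; f8: attacked by Bc5.
Legal moves for Black: none.
In check with no legal moves → checkmate.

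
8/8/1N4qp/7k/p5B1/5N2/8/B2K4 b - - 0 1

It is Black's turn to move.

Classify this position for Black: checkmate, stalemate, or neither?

neither

Black to move; black king on h5.
In check: yes, from the white bishop on g4.
Legal moves for Black: Kxg4, Qxg4.
Black is in check but has 2 legal moves → neither.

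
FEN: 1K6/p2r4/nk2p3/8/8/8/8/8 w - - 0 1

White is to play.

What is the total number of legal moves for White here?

2

White to move; king on b8.
In check: yes, from the black knight on a6.
Legal moves: Kc8, Ka8.
Count: 2.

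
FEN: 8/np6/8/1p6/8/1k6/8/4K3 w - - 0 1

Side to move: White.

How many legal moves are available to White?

White to move; king on e1.
In check: no.
Legal moves: Kf2, Ke2, Kd2, Kf1, Kd1.
Count: 5.

5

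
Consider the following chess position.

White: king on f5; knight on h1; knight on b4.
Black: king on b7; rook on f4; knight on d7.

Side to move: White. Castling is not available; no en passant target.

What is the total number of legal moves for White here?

4

White to move; king on f5.
In check: yes, from the black rook on f4.
Legal moves: Kg6, Ke6, Kg5, Kxf4.
Count: 4.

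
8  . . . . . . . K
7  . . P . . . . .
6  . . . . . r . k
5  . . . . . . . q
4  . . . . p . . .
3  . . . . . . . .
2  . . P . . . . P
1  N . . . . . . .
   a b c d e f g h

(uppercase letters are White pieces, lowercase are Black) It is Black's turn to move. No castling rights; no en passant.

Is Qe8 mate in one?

After Qe8: white king on h8; in check: yes, from the black queen on e8.
King squares — g7: attacked by Kh6; h7: attacked by Kh6; g8: attacked by Qe8.
White has no legal moves → checkmate.

yes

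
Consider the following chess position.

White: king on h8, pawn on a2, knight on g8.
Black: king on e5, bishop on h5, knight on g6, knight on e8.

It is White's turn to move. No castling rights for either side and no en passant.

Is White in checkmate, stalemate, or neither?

White to move; white king on h8.
In check: yes, from the black knight on g6.
King squares — g7: attacked by Ne8; h7: available; g8: own knight.
Legal moves for White: Kh7.
White is in check but has 1 legal move → neither.

neither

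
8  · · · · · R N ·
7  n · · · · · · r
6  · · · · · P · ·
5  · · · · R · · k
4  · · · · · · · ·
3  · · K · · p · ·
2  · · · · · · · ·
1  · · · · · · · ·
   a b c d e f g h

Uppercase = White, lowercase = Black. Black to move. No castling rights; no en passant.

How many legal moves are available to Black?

3

Black to move; king on h5.
In check: yes, from the white rook on e5.
Legal moves: Kg6, Kh4, Kg4.
Count: 3.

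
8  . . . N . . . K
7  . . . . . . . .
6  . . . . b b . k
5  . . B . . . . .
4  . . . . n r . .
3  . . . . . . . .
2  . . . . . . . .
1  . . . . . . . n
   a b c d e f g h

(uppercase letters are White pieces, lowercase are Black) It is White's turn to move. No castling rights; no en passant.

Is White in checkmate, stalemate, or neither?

checkmate

White to move; white king on h8.
In check: yes, from the black bishop on f6.
King squares — g7: attacked by Bf6; h7: attacked by Kh6; g8: attacked by Be6.
Legal moves for White: none.
In check with no legal moves → checkmate.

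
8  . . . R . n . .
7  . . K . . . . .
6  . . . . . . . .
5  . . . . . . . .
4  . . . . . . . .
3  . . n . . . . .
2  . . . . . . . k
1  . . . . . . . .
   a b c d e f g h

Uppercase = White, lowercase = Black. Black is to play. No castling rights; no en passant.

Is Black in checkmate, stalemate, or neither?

Black to move; black king on h2.
In check: no.
Legal moves for Black: Nh7, Nd7, Ng6, Ne6+, Nd5+, Nb5+, Ne4, Na4, Ne2, Na2, Nd1, Nb1, Kh3, Kg3, Kg2, Kh1, Kg1.
Black has 17 legal moves and is not in check → neither.

neither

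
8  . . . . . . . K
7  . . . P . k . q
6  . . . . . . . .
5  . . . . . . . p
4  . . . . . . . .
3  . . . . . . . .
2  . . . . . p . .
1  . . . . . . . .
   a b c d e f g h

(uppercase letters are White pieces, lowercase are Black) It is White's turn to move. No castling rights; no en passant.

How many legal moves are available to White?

1

White to move; king on h8.
In check: yes, from the black queen on h7.
Legal moves: Kxh7.
Count: 1.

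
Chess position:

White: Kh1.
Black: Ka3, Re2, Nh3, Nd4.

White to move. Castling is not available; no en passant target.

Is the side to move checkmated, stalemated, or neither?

stalemate

White to move; white king on h1.
In check: no.
King squares — g1: attacked by Nh3; g2: attacked by Re2; h2: attacked by Re2.
Legal moves for White: none.
Not in check and no legal moves → stalemate.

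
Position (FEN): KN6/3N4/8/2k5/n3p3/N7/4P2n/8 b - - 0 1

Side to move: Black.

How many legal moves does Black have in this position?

4

Black to move; king on c5.
In check: yes, from the white knight on d7.
Legal moves: Kd6, Kd5, Kd4, Kb4.
Count: 4.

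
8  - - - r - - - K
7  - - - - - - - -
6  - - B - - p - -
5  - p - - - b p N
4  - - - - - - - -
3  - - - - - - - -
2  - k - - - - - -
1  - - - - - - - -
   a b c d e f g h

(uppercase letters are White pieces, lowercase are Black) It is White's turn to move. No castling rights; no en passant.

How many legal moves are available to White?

2

White to move; king on h8.
In check: yes, from the black rook on d8.
Legal moves: Kg7, Be8.
Count: 2.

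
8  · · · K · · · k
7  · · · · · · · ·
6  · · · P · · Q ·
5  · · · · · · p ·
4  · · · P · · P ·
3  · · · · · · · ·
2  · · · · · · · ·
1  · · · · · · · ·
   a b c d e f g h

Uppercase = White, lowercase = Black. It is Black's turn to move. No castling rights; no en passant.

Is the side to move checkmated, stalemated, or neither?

stalemate

Black to move; black king on h8.
In check: no.
King squares — g7: attacked by Qg6; h7: attacked by Qg6; g8: attacked by Qg6.
Legal moves for Black: none.
Not in check and no legal moves → stalemate.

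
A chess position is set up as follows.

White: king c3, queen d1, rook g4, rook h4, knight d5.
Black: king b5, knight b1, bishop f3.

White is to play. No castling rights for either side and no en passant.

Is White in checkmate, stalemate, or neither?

neither

White to move; white king on c3.
In check: yes, from the black knight on b1.
King squares — b2: available; c2: available; d2: attacked by Nb1; b3: available; d3: available; b4: attacked by Kb5; c4: attacked by Kb5; d4: available.
Legal moves for White: Kd4, Kd3, Kb3, Kc2, Kb2, Qxb1+.
White is in check but has 6 legal moves → neither.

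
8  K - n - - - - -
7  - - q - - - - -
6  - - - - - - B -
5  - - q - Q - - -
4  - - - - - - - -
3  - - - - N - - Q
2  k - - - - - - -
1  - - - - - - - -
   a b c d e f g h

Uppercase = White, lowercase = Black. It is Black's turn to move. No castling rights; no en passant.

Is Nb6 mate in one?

yes

After Nb6: white king on a8; in check: yes, from the black knight on b6.
King squares — a7: attacked by Qc7; b7: attacked by Qc7; b8: attacked by Qc7.
White has no legal moves → checkmate.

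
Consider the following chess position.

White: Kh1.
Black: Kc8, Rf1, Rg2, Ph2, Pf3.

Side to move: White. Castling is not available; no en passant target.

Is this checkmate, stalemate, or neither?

checkmate

White to move; white king on h1.
In check: yes, from the black rook on f1.
King squares — g1: attacked by Rf1; g2: attacked by Pf3; h2: attacked by Rg2.
Legal moves for White: none.
In check with no legal moves → checkmate.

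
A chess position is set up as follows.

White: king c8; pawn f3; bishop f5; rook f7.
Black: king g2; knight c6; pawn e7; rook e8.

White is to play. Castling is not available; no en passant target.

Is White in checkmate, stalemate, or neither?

White to move; white king on c8.
In check: yes, from the black rook on e8.
King squares — b7: available; c7: available; d7: available; b8: attacked by Nc6; d8: attacked by Nc6.
Legal moves for White: Kd7, Kc7, Kb7.
White is in check but has 3 legal moves → neither.

neither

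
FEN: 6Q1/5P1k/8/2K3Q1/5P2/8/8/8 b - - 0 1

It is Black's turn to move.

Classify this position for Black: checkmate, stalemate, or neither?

checkmate

Black to move; black king on h7.
In check: yes, from the white queen on g8.
King squares — g6: attacked by Qg5; h6: attacked by Qg5; g7: attacked by Qg5; g8: attacked by Qg5; h8: attacked by Qg8.
Legal moves for Black: none.
In check with no legal moves → checkmate.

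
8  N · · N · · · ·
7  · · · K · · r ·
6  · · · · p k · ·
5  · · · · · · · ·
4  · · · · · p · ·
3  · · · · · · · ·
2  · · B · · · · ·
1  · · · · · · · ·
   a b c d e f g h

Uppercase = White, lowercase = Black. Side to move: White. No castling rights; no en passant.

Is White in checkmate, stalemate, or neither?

White to move; white king on d7.
In check: yes, from the black rook on g7.
Legal moves for White: Ke8, Kc8, Kd6, Kc6, Nf7.
White is in check but has 5 legal moves → neither.

neither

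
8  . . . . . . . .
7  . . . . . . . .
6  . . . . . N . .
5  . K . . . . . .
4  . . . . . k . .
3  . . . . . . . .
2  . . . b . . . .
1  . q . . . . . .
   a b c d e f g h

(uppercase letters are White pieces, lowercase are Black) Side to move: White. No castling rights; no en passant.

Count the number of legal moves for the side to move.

White to move; king on b5.
In check: yes, from the black queen on b1.
Legal moves: Kc6, Ka6, Kc5, Kc4, Ka4.
Count: 5.

5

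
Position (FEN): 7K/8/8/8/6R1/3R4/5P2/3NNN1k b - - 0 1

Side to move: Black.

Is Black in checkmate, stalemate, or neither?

stalemate

Black to move; black king on h1.
In check: no.
King squares — g1: attacked by Rg4; g2: attacked by Ne1; h2: attacked by Nf1.
Legal moves for Black: none.
Not in check and no legal moves → stalemate.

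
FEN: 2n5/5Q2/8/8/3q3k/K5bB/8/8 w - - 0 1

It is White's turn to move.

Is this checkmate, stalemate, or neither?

White to move; white king on a3.
In check: no.
Legal moves for White include: Qg8, Qf8, Qe8, Qh7+, Qg7, Qe7+, Qd7, Qc7, Qb7, Qa7, Qg6, Qf6+, Qe6, Qh5+, Qf5, Qd5, Qf4+, Qc4, ... (list truncated; more exist).
White has legal moves and is not in check → neither.

neither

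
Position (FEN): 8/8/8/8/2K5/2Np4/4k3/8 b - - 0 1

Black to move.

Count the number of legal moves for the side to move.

6

Black to move; king on e2.
In check: yes, from the white knight on c3.
Legal moves: Kf3, Ke3, Kf2, Kd2, Kf1, Ke1.
Count: 6.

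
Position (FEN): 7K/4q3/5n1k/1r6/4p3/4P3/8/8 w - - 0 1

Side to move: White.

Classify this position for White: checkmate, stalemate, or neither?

White to move; white king on h8.
In check: no.
King squares — g7: attacked by Kh6; h7: attacked by Nf6; g8: attacked by Nf6.
Legal moves for White: none.
Not in check and no legal moves → stalemate.

stalemate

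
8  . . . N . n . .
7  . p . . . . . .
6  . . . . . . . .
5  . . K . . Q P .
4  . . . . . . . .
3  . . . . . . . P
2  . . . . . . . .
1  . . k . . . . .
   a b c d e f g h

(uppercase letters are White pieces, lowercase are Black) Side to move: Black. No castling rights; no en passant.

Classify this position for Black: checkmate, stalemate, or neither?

neither

Black to move; black king on c1.
In check: no.
Legal moves for Black: Nh7, Nd7+, Ng6, Ne6+, Kd2, Kb2, Kd1, b6+, b5.
Black has 9 legal moves and is not in check → neither.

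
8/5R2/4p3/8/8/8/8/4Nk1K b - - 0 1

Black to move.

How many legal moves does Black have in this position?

Black to move; king on f1.
In check: yes, from the white rook on f7.
Legal moves: Ke2, Kxe1.
Count: 2.

2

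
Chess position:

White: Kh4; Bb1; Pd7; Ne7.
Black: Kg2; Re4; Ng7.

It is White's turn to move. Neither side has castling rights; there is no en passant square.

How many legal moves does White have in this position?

White to move; king on h4.
In check: yes, from the black rook on e4.
Legal moves: Kg5, Bxe4+.
Count: 2.

2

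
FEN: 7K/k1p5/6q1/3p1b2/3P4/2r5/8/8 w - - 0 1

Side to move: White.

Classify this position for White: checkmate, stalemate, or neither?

stalemate

White to move; white king on h8.
In check: no.
King squares — g7: attacked by Qg6; h7: attacked by Qg6; g8: attacked by Qg6.
Legal moves for White: none.
Not in check and no legal moves → stalemate.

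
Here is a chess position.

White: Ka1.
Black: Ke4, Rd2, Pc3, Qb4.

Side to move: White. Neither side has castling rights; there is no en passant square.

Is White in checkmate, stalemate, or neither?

stalemate

White to move; white king on a1.
In check: no.
King squares — b1: attacked by Qb4; a2: attacked by Rd2; b2: attacked by Rd2.
Legal moves for White: none.
Not in check and no legal moves → stalemate.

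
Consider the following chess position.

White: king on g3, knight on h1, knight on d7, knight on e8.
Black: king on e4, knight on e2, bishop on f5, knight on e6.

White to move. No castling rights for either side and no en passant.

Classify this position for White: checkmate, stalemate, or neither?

neither

White to move; white king on g3.
In check: yes, from the black knight on e2.
Legal moves for White: Kh4, Kh2, Kg2, Kf2.
White is in check but has 4 legal moves → neither.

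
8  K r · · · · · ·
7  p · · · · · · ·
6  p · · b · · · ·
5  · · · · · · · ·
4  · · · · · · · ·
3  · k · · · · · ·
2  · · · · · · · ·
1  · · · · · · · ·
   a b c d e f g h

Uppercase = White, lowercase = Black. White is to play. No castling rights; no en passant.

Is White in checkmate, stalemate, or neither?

White to move; white king on a8.
In check: yes, from the black rook on b8.
King squares — a7: available; b7: attacked by Rb8; b8: attacked by Bd6.
Legal moves for White: Kxa7.
White is in check but has 1 legal move → neither.

neither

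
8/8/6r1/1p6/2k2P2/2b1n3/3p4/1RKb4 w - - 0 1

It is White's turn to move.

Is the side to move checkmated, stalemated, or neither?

White to move; white king on c1.
In check: yes, from the black pawn on d2.
King squares — b1: own rook; d1: attacked by Ne3; b2: attacked by Bc3; c2: attacked by Bd1; d2: attacked by Bc3.
Legal moves for White: none.
In check with no legal moves → checkmate.

checkmate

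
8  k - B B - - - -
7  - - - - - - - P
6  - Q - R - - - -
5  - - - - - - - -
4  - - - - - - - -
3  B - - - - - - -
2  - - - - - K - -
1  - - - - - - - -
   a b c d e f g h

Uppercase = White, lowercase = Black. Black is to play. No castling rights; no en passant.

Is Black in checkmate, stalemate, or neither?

Black to move; black king on a8.
In check: no.
King squares — a7: attacked by Qb6; b7: attacked by Qb6; b8: attacked by Qb6.
Legal moves for Black: none.
Not in check and no legal moves → stalemate.

stalemate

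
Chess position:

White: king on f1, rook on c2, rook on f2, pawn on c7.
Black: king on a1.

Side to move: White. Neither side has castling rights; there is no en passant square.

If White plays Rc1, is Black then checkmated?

After Rc1: black king on a1; in check: yes, from the white rook on c1.
King squares — b1: attacked by Rc1; a2: attacked by Rf2; b2: attacked by Rf2.
Black has no legal moves → checkmate.

yes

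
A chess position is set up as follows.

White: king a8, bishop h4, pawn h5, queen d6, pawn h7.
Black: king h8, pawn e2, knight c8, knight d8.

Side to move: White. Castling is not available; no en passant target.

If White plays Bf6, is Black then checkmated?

After Bf6: black king on h8; in check: yes, from the white bishop on f6.
Black has 1 legal reply: Kxh7.
In check but a legal move exists → not checkmate.

no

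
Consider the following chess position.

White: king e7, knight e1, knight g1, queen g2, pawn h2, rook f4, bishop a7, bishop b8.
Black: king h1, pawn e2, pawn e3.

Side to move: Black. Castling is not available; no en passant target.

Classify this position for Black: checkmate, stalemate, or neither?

checkmate

Black to move; black king on h1.
In check: yes, from the white queen on g2.
King squares — g1: attacked by Qg2; g2: attacked by Ne1; h2: attacked by Qg2.
Legal moves for Black: none.
In check with no legal moves → checkmate.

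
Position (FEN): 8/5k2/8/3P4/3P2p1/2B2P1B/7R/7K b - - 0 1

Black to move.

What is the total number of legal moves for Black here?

Black to move; king on f7.
In check: no.
Legal moves: Kg8, Kf8, Ke8, Kg7, Ke7, Kg6, Kf6, gxh3, gxf3, g3.
Count: 10.

10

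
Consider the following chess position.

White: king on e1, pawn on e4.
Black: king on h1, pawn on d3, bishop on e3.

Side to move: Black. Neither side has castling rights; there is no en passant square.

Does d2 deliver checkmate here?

After d2: white king on e1; in check: yes, from the black pawn on d2.
White has 3 legal replies: Ke2, Kf1, Kd1.
In check but a legal move exists → not checkmate.

no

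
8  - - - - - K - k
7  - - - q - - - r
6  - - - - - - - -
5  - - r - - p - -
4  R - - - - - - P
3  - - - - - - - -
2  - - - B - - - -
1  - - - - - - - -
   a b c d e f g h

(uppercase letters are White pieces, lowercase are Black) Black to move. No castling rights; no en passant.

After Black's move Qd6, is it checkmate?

After Qd6: white king on f8; in check: yes, from the black queen on d6.
White has 1 legal reply: Ke8.
In check but a legal move exists → not checkmate.

no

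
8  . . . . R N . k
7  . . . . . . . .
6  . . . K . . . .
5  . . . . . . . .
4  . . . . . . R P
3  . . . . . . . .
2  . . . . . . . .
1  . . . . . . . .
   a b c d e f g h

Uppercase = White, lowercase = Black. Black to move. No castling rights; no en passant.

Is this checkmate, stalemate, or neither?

stalemate

Black to move; black king on h8.
In check: no.
King squares — g7: attacked by Rg4; h7: attacked by Nf8; g8: attacked by Rg4.
Legal moves for Black: none.
Not in check and no legal moves → stalemate.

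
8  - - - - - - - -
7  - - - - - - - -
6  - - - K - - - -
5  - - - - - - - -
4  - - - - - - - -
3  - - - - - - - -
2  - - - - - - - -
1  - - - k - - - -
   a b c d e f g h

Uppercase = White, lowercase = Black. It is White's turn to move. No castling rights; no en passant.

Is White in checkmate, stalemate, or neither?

neither

White to move; white king on d6.
In check: no.
Legal moves for White: Ke7, Kd7, Kc7, Ke6, Kc6, Ke5, Kd5, Kc5.
White has 8 legal moves and is not in check → neither.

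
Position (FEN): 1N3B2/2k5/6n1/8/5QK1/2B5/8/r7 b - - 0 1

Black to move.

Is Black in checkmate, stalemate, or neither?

neither

Black to move; black king on c7.
In check: yes, from the white queen on f4.
King squares — b6: available; c6: attacked by Nb8; d6: attacked by Qf4; b7: available; d7: attacked by Nb8; b8: attacked by Qf4; c8: available; d8: available.
Legal moves for Black: Kd8, Kc8, Kb7, Kb6, Ne5+, Nxf4.
Black is in check but has 6 legal moves → neither.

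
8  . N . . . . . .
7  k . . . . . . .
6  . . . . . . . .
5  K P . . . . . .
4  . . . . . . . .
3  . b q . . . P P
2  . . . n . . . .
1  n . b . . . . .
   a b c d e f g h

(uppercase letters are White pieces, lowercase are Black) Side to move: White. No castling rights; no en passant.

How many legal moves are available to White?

White to move; king on a5.
In check: yes, from the black queen on c3.
Legal moves: none.
Count: 0.

0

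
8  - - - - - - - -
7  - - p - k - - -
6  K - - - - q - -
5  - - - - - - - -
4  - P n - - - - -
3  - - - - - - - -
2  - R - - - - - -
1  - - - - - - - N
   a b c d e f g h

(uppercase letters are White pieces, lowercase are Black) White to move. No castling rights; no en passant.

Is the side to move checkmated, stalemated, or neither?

White to move; white king on a6.
In check: yes, from the black queen on f6.
Legal moves for White: Kb7, Ka7, Kb5.
White is in check but has 3 legal moves → neither.

neither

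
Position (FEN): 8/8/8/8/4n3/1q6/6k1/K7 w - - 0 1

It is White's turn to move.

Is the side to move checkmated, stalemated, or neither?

White to move; white king on a1.
In check: no.
King squares — b1: attacked by Qb3; a2: attacked by Qb3; b2: attacked by Qb3.
Legal moves for White: none.
Not in check and no legal moves → stalemate.

stalemate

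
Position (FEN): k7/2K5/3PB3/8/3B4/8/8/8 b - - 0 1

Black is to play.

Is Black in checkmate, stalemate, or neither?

Black to move; black king on a8.
In check: no.
King squares — a7: attacked by Bd4; b7: attacked by Kc7; b8: attacked by Kc7.
Legal moves for Black: none.
Not in check and no legal moves → stalemate.

stalemate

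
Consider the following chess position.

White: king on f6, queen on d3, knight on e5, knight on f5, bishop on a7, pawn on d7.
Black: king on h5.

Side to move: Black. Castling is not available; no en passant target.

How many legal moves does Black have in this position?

0

Black to move; king on h5.
In check: no.
Legal moves: none.
Count: 0.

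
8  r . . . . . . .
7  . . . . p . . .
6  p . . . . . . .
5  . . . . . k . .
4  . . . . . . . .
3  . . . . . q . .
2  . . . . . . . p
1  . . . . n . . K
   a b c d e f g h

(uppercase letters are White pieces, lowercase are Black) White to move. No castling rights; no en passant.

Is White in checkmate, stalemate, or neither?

neither

White to move; white king on h1.
In check: yes, from the black queen on f3.
Legal moves for White: Kxh2.
White is in check but has 1 legal move → neither.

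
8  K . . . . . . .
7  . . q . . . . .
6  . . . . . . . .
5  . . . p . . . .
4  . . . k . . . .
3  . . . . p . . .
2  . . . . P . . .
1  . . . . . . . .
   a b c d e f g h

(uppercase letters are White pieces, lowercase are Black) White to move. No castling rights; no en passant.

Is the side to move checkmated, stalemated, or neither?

White to move; white king on a8.
In check: no.
King squares — a7: attacked by Qc7; b7: attacked by Qc7; b8: attacked by Qc7.
Legal moves for White: none.
Not in check and no legal moves → stalemate.

stalemate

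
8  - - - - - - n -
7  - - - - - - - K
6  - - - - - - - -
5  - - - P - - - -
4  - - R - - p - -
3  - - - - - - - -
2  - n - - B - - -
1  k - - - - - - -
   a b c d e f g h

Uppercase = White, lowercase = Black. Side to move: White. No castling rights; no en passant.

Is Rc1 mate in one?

After Rc1: black king on a1; in check: yes, from the white rook on c1.
Black has 1 legal reply: Ka2.
In check but a legal move exists → not checkmate.

no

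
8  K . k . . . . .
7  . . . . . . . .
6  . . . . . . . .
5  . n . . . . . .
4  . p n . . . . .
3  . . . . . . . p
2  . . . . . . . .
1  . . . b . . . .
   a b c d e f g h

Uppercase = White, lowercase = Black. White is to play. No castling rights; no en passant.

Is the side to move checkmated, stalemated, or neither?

stalemate

White to move; white king on a8.
In check: no.
King squares — a7: attacked by Nb5; b7: attacked by Kc8; b8: attacked by Kc8.
Legal moves for White: none.
Not in check and no legal moves → stalemate.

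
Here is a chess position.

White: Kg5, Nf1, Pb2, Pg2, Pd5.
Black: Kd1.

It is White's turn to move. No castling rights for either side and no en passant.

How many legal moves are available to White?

White to move; king on g5.
In check: no.
Legal moves: Kh6, Kg6, Kf6, Kh5, Kf5, Kh4, Kg4, Kf4, Ng3, Ne3+, Nh2, Nd2, d6, g3, b3, g4, b4.
Count: 17.

17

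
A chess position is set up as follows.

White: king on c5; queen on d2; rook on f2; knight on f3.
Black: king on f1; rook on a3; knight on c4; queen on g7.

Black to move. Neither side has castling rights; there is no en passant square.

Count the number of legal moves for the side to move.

0

Black to move; king on f1.
In check: yes, from the white rook on f2.
Legal moves: none.
Count: 0.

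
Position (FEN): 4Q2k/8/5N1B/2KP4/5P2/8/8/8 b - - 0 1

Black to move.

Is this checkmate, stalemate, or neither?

checkmate

Black to move; black king on h8.
In check: yes, from the white queen on e8.
King squares — g7: attacked by Bh6; h7: attacked by Nf6; g8: attacked by Nf6.
Legal moves for Black: none.
In check with no legal moves → checkmate.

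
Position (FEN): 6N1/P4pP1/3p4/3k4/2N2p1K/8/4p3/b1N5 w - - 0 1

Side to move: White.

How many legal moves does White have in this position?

White to move; king on h4.
In check: no.
Legal moves: Ne7+, Nh6, Nf6+, Kh5, Kg5, Kg4, Kh3, Nxd6, Nb6+, Ne5, Na5, Ne3+, Na3, Nd2, Nb2, Nd3, Nb3, Nxe2, Na2, a8=Q+, a8=R, a8=B+, a8=N.
Count: 23.

23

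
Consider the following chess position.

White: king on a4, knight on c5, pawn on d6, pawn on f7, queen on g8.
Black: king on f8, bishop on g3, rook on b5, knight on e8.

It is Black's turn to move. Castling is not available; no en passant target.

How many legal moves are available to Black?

Black to move; king on f8.
In check: yes, from the white queen on g8.
Legal moves: none.
Count: 0.

0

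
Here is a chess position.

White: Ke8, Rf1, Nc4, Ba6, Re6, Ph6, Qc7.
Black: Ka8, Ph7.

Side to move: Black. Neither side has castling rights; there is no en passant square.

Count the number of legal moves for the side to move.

0

Black to move; king on a8.
In check: no.
Legal moves: none.
Count: 0.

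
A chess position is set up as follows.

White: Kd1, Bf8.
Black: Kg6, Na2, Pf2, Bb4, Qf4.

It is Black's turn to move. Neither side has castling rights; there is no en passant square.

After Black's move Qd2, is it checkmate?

yes

After Qd2: white king on d1; in check: yes, from the black queen on d2.
King squares — c1: attacked by Na2; e1: attacked by Qd2; c2: attacked by Qd2; d2: attacked by Bb4; e2: attacked by Qd2.
White has no legal moves → checkmate.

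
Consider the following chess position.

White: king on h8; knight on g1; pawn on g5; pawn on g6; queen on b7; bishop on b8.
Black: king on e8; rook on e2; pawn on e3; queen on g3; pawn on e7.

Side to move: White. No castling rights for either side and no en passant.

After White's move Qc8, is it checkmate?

yes

After Qc8: black king on e8; in check: yes, from the white queen on c8.
King squares — d7: attacked by Qc8; e7: own pawn; f7: attacked by Pg6; d8: attacked by Qc8; f8: attacked by Qc8.
Black has no legal moves → checkmate.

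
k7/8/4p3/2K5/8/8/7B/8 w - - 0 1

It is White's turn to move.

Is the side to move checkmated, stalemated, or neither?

White to move; white king on c5.
In check: no.
Legal moves for White: Kd6, Kc6, Kb6, Kb5, Kd4, Kc4, Kb4, Bb8, Bc7, Bd6, Be5, Bf4, Bg3, Bg1.
White has 14 legal moves and is not in check → neither.

neither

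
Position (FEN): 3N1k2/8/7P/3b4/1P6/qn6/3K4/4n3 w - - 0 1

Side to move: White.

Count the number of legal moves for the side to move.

White to move; king on d2.
In check: yes, from the black knight on b3.
Legal moves: Ke3, Kc3, Ke2, Kxe1, Kd1.
Count: 5.

5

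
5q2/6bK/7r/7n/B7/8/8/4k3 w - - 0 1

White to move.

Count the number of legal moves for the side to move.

0

White to move; king on h7.
In check: yes, from the black rook on h6.
Legal moves: none.
Count: 0.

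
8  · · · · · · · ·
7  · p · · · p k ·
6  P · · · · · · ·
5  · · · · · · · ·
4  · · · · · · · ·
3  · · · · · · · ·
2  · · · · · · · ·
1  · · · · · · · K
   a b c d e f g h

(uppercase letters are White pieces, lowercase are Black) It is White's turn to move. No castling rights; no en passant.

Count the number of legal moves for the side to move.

5

White to move; king on h1.
In check: no.
Legal moves: Kh2, Kg2, Kg1, axb7, a7.
Count: 5.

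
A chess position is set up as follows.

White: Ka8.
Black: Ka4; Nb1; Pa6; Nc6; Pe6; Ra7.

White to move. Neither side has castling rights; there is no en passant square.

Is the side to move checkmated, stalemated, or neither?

checkmate

White to move; white king on a8.
In check: yes, from the black rook on a7.
King squares — a7: attacked by Nc6; b7: attacked by Ra7; b8: attacked by Nc6.
Legal moves for White: none.
In check with no legal moves → checkmate.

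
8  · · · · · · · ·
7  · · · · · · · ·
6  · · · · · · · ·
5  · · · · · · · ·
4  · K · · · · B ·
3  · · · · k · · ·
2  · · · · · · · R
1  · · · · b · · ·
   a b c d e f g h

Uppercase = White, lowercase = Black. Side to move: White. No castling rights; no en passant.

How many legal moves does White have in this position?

White to move; king on b4.
In check: yes, from the black bishop on e1.
Legal moves: Kc5, Kb5, Kc4, Ka4, Kb3, Ka3, Rd2.
Count: 7.

7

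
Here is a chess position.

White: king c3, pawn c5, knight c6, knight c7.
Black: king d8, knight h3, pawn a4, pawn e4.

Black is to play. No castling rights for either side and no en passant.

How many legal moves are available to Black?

3

Black to move; king on d8.
In check: yes, from the white knight on c6.
Legal moves: Kc8, Kd7, Kxc7.
Count: 3.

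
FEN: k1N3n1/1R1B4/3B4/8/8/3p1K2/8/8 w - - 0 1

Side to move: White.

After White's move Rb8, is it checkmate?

After Rb8: black king on a8; in check: yes, from the white rook on b8.
King squares — a7: attacked by Nc8; b7: attacked by Rb8; b8: attacked by Bd6.
Black has no legal moves → checkmate.

yes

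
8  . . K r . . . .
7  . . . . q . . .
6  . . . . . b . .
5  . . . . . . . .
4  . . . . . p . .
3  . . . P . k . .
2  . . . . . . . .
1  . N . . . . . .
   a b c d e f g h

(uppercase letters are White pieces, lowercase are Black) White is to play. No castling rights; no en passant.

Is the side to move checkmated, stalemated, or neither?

checkmate

White to move; white king on c8.
In check: yes, from the black rook on d8.
King squares — b7: attacked by Qe7; c7: attacked by Qe7; d7: attacked by Qe7; b8: attacked by Rd8; d8: attacked by Qe7.
Legal moves for White: none.
In check with no legal moves → checkmate.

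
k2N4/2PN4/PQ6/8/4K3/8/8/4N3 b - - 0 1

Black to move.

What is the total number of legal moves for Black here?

Black to move; king on a8.
In check: no.
Legal moves: none.
Count: 0.

0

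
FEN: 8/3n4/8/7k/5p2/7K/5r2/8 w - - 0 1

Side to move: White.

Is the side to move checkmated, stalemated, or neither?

stalemate

White to move; white king on h3.
In check: no.
King squares — g2: attacked by Rf2; h2: attacked by Rf2; g3: attacked by Pf4; g4: attacked by Kh5; h4: attacked by Kh5.
Legal moves for White: none.
Not in check and no legal moves → stalemate.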